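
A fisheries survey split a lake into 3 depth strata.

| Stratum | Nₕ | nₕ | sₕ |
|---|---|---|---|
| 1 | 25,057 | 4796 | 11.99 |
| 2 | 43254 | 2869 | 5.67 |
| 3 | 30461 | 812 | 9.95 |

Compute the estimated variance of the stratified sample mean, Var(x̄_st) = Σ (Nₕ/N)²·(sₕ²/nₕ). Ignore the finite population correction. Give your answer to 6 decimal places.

0.015674

N = 98772. Term for each stratum: Wₕ²sₕ²/nₕ.
Var(x̄_st) = 0.001929077 + 0.002148921 + 0.011596068 = 0.015674066 → 0.015674.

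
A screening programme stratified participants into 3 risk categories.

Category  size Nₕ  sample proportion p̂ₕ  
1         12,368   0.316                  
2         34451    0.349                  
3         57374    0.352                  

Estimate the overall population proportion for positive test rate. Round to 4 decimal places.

N = 12368 + 34451 + 57374 = 104193.
Overall proportion = Σ (Nₕ/N)·p̂ₕ.
Σ Nₕp̂ₕ = 3908.288 + 12023.399 + 20195.648 = 36127.335.
36127.335 / 104193 = 0.346735... → 0.3467.

0.3467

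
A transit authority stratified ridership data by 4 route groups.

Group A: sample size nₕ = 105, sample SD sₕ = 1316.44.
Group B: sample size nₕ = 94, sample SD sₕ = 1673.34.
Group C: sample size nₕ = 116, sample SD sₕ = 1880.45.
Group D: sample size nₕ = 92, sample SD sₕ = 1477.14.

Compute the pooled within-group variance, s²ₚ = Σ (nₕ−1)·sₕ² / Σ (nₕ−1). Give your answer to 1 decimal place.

2595154.0

A: (105−1)·1316.44² = 104·1733014.2736 = 180233484.4544
B: (94−1)·1673.34² = 93·2800066.7556 = 260406208.2708
C: (116−1)·1880.45² = 115·3536092.2025 = 406650603.2875
D: (92−1)·1477.14² = 91·2181942.5796 = 198556774.7436
Numerator = 1045847070.7563; denominator = Σ(nₕ−1) = 403.
s²ₚ = 1045847070.7563/403 = 2595154.022... → 2595154.0.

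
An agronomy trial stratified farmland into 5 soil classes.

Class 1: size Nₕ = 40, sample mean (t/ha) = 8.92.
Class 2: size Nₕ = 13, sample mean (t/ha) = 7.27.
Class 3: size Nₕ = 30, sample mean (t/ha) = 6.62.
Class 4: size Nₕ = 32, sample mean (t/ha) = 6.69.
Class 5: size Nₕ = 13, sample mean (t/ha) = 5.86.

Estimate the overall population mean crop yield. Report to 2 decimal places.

N = 40 + 13 + 30 + 32 + 13 = 128.
The stratified mean weights each stratum mean by its population share Nₕ/N.
Σ Nₕx̄ₕ = 40·8.92 + 13·7.27 + 30·6.62 + 32·6.69 + 13·5.86 = 356.8 + 94.51 + 198.6 + 214.08 + 76.18 = 940.17.
Divide by N: 940.17 / 128 = 7.3451... → 7.35.

7.35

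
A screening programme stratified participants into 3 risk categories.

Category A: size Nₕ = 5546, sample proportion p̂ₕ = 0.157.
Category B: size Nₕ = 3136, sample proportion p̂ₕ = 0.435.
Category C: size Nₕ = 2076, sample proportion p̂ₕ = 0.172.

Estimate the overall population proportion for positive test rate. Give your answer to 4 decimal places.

0.2409

N = 5546 + 3136 + 2076 = 10758.
Overall proportion = Σ (Nₕ/N)·p̂ₕ.
Σ Nₕp̂ₕ = 870.722 + 1364.16 + 357.072 = 2591.954.
2591.954 / 10758 = 0.240933... → 0.2409.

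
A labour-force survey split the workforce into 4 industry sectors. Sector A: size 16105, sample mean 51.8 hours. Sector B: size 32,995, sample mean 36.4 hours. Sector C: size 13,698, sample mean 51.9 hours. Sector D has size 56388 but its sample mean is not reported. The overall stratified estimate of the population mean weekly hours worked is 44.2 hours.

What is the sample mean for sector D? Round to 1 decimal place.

Σ Nₕx̄ₕ = N·μ, so 56388·x̄_D = 119186·44.2 − (16105·51.8 + 32995·36.4 + 13698·51.9).
= 5268021.2 − 2746183.2 = 2521838.
x̄_D = 2521838 / 56388 = 44.723... → 44.7.

44.7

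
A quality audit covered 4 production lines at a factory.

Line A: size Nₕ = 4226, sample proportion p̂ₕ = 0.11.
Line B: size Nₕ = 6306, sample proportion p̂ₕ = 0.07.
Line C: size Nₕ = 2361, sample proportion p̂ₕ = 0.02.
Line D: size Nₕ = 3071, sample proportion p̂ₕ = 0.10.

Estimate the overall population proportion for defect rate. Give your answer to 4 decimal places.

N = 4226 + 6306 + 2361 + 3071 = 15964.
Overall proportion = Σ (Nₕ/N)·p̂ₕ.
Σ Nₕp̂ₕ = 464.86 + 441.42 + 47.22 + 307.1 = 1260.6.
1260.6 / 15964 = 0.078965... → 0.0790.

0.0790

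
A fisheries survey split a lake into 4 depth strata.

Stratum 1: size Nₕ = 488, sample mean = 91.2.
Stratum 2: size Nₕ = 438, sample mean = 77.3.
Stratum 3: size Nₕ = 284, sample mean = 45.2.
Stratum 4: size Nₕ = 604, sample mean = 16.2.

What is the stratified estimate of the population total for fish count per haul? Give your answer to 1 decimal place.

100984.6

1: 488·91.2 = 44505.6
2: 438·77.3 = 33857.4
3: 284·45.2 = 12836.8
4: 604·16.2 = 9784.8
τ̂ = Σ Nₕx̄ₕ = 100984.6.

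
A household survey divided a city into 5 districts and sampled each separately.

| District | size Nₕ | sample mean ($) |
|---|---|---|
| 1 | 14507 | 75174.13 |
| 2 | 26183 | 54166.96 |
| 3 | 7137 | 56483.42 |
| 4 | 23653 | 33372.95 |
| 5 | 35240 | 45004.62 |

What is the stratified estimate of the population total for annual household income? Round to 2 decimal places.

1: 14507·75174.13 = 1090551103.91
2: 26183·54166.96 = 1418253513.68
3: 7137·56483.42 = 403122168.54
4: 23653·33372.95 = 789370386.35
5: 35240·45004.62 = 1585962808.8
τ̂ = Σ Nₕx̄ₕ = 5287259981.28.

5287259981.28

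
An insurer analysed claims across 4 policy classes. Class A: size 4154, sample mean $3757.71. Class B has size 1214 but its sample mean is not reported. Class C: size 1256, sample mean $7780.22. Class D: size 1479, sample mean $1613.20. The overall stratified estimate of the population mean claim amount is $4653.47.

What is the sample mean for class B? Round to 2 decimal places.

8187.53

Σ Nₕx̄ₕ = N·μ, so 1214·x̄_B = 8103·4653.47 − (4154·3757.71 + 1256·7780.22 + 1479·1613.20).
= 37707067.41 − 27767406.46 = 9939660.95.
x̄_B = 9939660.95 / 1214 = 8187.5296... → 8187.53.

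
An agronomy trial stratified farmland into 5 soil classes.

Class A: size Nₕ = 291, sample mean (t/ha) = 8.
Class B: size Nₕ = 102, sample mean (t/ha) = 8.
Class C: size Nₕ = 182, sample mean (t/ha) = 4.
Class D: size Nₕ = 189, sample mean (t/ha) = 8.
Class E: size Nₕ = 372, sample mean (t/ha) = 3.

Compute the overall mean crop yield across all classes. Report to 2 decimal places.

x̄_st = (Σ Nₕx̄ₕ) / (Σ Nₕ) = (291·8 + 102·8 + 182·4 + 189·8 + 372·3) / 1136
= 6500 / 1136 = 5.7218... → 5.72.

5.72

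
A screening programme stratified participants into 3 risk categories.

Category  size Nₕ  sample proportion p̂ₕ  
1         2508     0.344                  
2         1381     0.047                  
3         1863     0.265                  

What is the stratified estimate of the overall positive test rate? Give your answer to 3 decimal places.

0.247

Wₕ = Nₕ/N with N = 5752: 0.4360, 0.2401, 0.3239.
p̂_st = 0.4360·0.344 + 0.2401·0.047 + 0.3239·0.265 ≈ 0.24711... → 0.247.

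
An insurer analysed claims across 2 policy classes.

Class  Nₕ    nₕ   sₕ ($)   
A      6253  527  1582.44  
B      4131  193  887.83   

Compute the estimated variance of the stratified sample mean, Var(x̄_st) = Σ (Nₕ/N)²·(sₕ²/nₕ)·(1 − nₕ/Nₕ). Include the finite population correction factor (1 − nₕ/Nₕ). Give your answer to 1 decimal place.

2194.0

N = 10384; Wₕ = Nₕ/N.
class A: (6253/10384)²·1582.44²/527·(1 − 527/6253) = 1577.8085
class B: (4131/10384)²·887.83²/193·(1 − 193/4131) = 616.1747
Sum = 2193.9833 → 2194.0.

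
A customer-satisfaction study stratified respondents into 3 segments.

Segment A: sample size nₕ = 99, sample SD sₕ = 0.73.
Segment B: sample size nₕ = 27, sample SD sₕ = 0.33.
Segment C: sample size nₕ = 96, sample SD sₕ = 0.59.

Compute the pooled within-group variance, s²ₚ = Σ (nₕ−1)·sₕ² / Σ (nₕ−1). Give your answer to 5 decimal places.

0.40240

A: (99−1)·0.73² = 98·0.5329 = 52.2242
B: (27−1)·0.33² = 26·0.1089 = 2.8314
C: (96−1)·0.59² = 95·0.3481 = 33.0695
Numerator = 88.1251; denominator = Σ(nₕ−1) = 219.
s²ₚ = 88.1251/219 = 0.4023977... → 0.40240.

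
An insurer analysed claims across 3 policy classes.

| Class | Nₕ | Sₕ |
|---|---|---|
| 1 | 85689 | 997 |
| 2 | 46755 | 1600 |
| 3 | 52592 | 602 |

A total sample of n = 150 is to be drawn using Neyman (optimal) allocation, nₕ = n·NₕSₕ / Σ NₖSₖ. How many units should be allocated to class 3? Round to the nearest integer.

1: NₕSₕ = 85689·997 = 85431933
2: NₕSₕ = 46755·1600 = 74808000
3: NₕSₕ = 52592·602 = 31660384
Σ NₕSₕ = 191900317.
n_3 = 150·31660384/191900317 = 24.748... → 25.

25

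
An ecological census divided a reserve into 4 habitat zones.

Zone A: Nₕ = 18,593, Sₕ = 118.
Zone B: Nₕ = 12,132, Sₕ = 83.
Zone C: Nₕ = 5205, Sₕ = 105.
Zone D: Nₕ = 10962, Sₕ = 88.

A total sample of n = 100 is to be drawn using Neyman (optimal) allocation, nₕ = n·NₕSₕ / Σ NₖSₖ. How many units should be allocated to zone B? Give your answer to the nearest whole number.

21

A: NₕSₕ = 18593·118 = 2193974
B: NₕSₕ = 12132·83 = 1006956
C: NₕSₕ = 5205·105 = 546525
D: NₕSₕ = 10962·88 = 964656
Σ NₕSₕ = 4712111.
n_B = 100·1006956/4712111 = 21.370... → 21.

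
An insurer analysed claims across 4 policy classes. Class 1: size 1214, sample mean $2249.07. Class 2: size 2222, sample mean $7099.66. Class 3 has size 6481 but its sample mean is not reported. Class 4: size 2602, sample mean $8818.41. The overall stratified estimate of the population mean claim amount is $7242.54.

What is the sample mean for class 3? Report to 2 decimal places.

N = 1214 + 2222 + 6481 + 2602 = 12519.
Overall total = μ·N = 7242.54·12519 = 90669358.26.
Subtract the known strata: 1214·2249.07 + 2222·7099.66 + 2602·8818.41 = 41451318.32.
Remaining total for class 3: 90669358.26 − 41451318.32 = 49218039.94.
Divide by its size: 49218039.94 / 6481 = 7594.2046... → 7594.20.

7594.20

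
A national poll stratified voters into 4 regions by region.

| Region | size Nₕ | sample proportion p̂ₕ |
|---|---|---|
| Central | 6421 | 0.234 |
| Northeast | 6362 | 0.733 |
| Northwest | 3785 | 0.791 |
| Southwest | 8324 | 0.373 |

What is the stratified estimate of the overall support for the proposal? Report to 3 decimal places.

Wₕ = Nₕ/N with N = 24892: 0.2580, 0.2556, 0.1521, 0.3344.
p̂_st = 0.2580·0.234 + 0.2556·0.733 + 0.1521·0.791 + 0.3344·0.373 ≈ 0.49271... → 0.493.

0.493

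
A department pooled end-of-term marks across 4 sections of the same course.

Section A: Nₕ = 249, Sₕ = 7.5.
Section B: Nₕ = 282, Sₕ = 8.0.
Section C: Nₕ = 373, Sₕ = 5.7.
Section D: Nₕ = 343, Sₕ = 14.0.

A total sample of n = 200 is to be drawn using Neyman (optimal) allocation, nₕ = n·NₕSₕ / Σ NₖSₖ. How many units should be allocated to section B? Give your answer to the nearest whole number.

41

Σ NₕSₕ = 249·7.5 + 282·8.0 + 373·5.7 + 343·14.0 = 11051.6.
Share for B: 2256/11051.6 = 0.20413.
n_B = 200 × 0.20413 = 40.827... → 41.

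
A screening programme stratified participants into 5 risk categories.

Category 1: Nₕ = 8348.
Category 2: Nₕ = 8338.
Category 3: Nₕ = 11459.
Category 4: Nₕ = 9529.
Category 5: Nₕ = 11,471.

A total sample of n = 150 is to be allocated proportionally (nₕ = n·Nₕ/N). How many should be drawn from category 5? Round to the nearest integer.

35

Share of category 5 = 11471/49145 = 0.23341.
Allocate 150 × 0.23341 = 35.012... → 35.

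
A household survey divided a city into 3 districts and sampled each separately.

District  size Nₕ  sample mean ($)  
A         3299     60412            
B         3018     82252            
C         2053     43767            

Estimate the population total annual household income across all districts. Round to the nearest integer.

A: 3299·60412 = 199299188
B: 3018·82252 = 248236536
C: 2053·43767 = 89853651
τ̂ = Σ Nₕx̄ₕ = 537389375.

537389375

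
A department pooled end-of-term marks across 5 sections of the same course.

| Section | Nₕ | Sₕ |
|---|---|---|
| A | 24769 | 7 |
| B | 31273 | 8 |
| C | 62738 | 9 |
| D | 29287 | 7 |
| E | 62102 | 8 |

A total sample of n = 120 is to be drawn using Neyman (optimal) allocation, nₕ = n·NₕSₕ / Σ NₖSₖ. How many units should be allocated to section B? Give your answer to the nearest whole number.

A: NₕSₕ = 24769·7 = 173383
B: NₕSₕ = 31273·8 = 250184
C: NₕSₕ = 62738·9 = 564642
D: NₕSₕ = 29287·7 = 205009
E: NₕSₕ = 62102·8 = 496816
Σ NₕSₕ = 1690034.
n_B = 120·250184/1690034 = 17.764... → 18.

18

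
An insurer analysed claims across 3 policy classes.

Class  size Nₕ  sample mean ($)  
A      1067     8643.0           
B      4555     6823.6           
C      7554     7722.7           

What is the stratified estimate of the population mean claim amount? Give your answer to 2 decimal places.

7486.40

x̄_st = (Σ Nₕx̄ₕ) / (Σ Nₕ) = (1067·8643.0 + 4555·6823.6 + 7554·7722.7) / 13176
= 98640854.8 / 13176 = 7486.4037... → 7486.40.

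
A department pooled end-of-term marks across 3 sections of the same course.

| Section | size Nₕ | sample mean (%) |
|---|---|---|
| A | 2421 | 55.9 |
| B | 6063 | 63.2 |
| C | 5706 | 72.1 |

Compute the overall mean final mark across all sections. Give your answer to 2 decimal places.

65.53

x̄_st = (Σ Nₕx̄ₕ) / (Σ Nₕ) = (2421·55.9 + 6063·63.2 + 5706·72.1) / 14190
= 929918.1 / 14190 = 65.5333... → 65.53.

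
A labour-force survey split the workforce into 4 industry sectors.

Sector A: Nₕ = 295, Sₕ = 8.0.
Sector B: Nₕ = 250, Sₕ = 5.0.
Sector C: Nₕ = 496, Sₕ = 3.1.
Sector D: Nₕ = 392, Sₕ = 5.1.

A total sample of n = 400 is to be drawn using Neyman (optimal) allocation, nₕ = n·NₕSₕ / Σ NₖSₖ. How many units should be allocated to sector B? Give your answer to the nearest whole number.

Σ NₕSₕ = 295·8.0 + 250·5.0 + 496·3.1 + 392·5.1 = 7146.8.
Share for B: 1250/7146.8 = 0.17490.
n_B = 400 × 0.17490 = 69.961... → 70.

70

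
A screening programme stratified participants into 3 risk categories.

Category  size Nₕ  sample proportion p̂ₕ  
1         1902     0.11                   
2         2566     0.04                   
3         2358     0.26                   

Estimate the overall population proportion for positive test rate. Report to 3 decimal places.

0.136

N = 1902 + 2566 + 2358 = 6826.
Overall proportion = Σ (Nₕ/N)·p̂ₕ.
Σ Nₕp̂ₕ = 209.22 + 102.64 + 613.08 = 924.94.
924.94 / 6826 = 0.13550... → 0.136.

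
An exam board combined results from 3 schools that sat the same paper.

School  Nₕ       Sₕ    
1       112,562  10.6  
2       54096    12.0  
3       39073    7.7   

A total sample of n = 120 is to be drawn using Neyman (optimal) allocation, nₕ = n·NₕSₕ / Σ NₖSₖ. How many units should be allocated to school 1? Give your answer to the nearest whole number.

1: NₕSₕ = 112562·10.6 = 1193157.2
2: NₕSₕ = 54096·12.0 = 649152
3: NₕSₕ = 39073·7.7 = 300862.1
Σ NₕSₕ = 2143171.3.
n_1 = 120·1193157.2/2143171.3 = 66.807... → 67.

67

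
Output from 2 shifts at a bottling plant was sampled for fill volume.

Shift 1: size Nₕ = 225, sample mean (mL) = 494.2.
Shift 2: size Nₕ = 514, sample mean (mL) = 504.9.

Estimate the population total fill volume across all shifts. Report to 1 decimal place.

370713.6

Estimate total by summing Nₕ·x̄ₕ over strata.
225·494.2 + 514·504.9 = 111195 + 259518.6 = 370713.6.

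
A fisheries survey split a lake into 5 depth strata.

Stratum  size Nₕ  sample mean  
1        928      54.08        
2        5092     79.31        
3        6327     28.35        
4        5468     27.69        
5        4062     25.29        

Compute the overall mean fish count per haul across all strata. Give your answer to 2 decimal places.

N = 21877; weights Wₕ = Nₕ/N = (0.0424, 0.2328, 0.2892, 0.2499, 0.1857).
x̄_st = Σ Wₕ·x̄ₕ = 0.0424·54.08 + 0.2328·79.31 + 0.2892·28.35 + 0.2499·27.69 + 0.1857·25.29 ≈ 40.5696...
→ 40.57.

40.57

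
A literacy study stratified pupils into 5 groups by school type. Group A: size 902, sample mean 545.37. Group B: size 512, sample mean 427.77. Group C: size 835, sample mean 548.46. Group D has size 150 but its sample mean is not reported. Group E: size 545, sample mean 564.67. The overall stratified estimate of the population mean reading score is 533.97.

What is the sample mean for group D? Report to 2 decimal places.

N = 902 + 512 + 835 + 150 + 545 = 2944.
Overall total = μ·N = 533.97·2944 = 1572007.68.
Subtract the known strata: 902·545.37 + 512·427.77 + 835·548.46 + 545·564.67 = 1476651.23.
Remaining total for group D: 1572007.68 − 1476651.23 = 95356.45.
Divide by its size: 95356.45 / 150 = 635.7097... → 635.71.

635.71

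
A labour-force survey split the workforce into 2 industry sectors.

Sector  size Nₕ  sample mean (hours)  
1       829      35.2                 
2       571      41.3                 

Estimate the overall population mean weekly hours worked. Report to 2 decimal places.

x̄_st = (Σ Nₕx̄ₕ) / (Σ Nₕ) = (829·35.2 + 571·41.3) / 1400
= 52763.1 / 1400 = 37.6879... → 37.69.

37.69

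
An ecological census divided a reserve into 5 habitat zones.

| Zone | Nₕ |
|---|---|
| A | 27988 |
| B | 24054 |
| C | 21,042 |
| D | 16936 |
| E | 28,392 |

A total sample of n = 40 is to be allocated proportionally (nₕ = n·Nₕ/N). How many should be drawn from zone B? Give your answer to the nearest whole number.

Share of zone B = 24054/118412 = 0.20314.
Allocate 40 × 0.20314 = 8.126... → 8.

8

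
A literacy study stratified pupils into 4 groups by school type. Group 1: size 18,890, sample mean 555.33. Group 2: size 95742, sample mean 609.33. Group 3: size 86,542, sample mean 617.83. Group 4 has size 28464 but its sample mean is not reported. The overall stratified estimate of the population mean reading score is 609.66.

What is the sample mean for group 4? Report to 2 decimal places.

N = 18890 + 95742 + 86542 + 28464 = 229638.
Overall total = μ·N = 609.66·229638 = 140001103.08.
Subtract the known strata: 18890·555.33 + 95742·609.33 + 86542·617.83 = 122296900.42.
Remaining total for group 4: 140001103.08 − 122296900.42 = 17704202.66.
Divide by its size: 17704202.66 / 28464 = 621.9858... → 621.99.

621.99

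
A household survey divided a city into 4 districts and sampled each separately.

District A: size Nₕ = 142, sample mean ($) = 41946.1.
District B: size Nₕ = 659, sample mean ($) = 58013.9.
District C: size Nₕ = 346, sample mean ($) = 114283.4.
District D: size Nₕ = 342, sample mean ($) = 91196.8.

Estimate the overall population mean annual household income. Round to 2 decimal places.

N = 142 + 659 + 346 + 342 = 1489.
Overall mean = Σ (Nₕ/N)·x̄ₕ — weight by population share, not a simple average.
Σ Nₕx̄ₕ = 142·41946.1 + 659·58013.9 + 346·114283.4 + 342·91196.8 = 5956346.2 + 38231160.1 + 39542056.4 + 31189305.6 = 114918868.3.
Divide by N: 114918868.3 / 1489 = 77178.5549... → 77178.55.

77178.55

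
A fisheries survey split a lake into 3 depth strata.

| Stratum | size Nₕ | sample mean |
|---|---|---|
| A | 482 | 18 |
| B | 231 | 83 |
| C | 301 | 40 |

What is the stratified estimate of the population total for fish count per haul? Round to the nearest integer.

39889

Population total = Σ Nₕ·x̄ₕ (each stratum's size times its mean).
482·18 + 231·83 + 301·40 = 8676 + 19173 + 12040 = 39889.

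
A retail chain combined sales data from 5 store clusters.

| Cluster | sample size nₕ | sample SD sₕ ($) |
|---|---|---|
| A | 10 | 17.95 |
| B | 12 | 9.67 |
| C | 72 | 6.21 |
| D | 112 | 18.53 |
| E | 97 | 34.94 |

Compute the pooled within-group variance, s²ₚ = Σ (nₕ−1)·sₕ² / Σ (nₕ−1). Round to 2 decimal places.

543.55

Degrees of freedom: 9 + 11 + 71 + 111 + 96 = 298.
Σ(nₕ−1)sₕ² = 9·322.2025 + 11·93.5089 + 71·38.5641 + 111·343.3609 + 96·1220.8036 = 161976.677.
s²ₚ = 161976.677 / 298 = 543.5459... → 543.55.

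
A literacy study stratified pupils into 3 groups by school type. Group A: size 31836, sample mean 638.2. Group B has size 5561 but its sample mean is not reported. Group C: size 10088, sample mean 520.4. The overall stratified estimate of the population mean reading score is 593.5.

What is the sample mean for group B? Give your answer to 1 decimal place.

N = 31836 + 5561 + 10088 = 47485.
Overall total = μ·N = 593.5·47485 = 28182347.5.
Subtract the known strata: 31836·638.2 + 10088·520.4 = 25567530.4.
Remaining total for group B: 28182347.5 − 25567530.4 = 2614817.1.
Divide by its size: 2614817.1 / 5561 = 470.206... → 470.2.

470.2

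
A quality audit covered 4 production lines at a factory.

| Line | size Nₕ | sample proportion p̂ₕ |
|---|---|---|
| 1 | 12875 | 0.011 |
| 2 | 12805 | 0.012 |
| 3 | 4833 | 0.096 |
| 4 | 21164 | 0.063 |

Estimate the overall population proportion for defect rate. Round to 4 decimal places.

N = 12875 + 12805 + 4833 + 21164 = 51677.
Overall proportion = Σ (Nₕ/N)·p̂ₕ.
Σ Nₕp̂ₕ = 141.625 + 153.66 + 463.968 + 1333.332 = 2092.585.
2092.585 / 51677 = 0.040494... → 0.0405.

0.0405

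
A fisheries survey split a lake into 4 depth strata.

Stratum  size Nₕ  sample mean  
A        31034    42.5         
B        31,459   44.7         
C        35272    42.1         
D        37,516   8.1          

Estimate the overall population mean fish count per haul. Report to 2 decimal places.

N = 31034 + 31459 + 35272 + 37516 = 135281.
The stratified mean weights each stratum mean by its population share Nₕ/N.
Σ Nₕx̄ₕ = 31034·42.5 + 31459·44.7 + 35272·42.1 + 37516·8.1 = 1318945 + 1406217.3 + 1484951.2 + 303879.6 = 4513993.1.
Divide by N: 4513993.1 / 135281 = 33.3675... → 33.37.

33.37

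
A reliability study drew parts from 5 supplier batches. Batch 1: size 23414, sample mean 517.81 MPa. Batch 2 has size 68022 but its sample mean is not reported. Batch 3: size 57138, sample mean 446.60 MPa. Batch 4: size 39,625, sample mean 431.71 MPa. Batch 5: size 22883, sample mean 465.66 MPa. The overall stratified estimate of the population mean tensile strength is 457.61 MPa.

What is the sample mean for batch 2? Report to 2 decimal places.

458.52

N = 23414 + 68022 + 57138 + 39625 + 22883 = 211082.
Overall total = μ·N = 457.61·211082 = 96593234.02.
Subtract the known strata: 23414·517.81 + 57138·446.60 + 39625·431.71 + 22883·465.66 = 65404040.67.
Remaining total for batch 2: 96593234.02 − 65404040.67 = 31189193.35.
Divide by its size: 31189193.35 / 68022 = 458.5163... → 458.52.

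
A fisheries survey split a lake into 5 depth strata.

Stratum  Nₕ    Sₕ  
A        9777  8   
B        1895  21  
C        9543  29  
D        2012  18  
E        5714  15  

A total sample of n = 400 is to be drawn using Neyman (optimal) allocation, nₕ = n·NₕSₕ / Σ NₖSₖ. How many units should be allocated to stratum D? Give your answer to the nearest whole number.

Σ NₕSₕ = 9777·8 + 1895·21 + 9543·29 + 2012·18 + 5714·15 = 516684.
Share for D: 36216/516684 = 0.07009.
n_D = 400 × 0.07009 = 28.037... → 28.

28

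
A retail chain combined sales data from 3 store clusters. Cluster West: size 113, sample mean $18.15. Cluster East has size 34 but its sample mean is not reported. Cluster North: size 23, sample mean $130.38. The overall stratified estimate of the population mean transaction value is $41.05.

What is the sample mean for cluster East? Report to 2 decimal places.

56.73

Σ Nₕx̄ₕ = N·μ, so 34·x̄_East = 170·41.05 − (113·18.15 + 23·130.38).
= 6978.5 − 5049.69 = 1928.81.
x̄_East = 1928.81 / 34 = 56.7297... → 56.73.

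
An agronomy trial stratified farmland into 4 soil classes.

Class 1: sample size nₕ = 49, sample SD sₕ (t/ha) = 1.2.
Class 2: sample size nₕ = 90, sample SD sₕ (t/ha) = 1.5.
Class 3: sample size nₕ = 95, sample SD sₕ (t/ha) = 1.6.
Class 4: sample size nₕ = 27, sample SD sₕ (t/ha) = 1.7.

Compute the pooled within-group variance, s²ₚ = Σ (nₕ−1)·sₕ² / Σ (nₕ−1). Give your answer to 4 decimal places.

1: (49−1)·1.2² = 48·1.44 = 69.12
2: (90−1)·1.5² = 89·2.25 = 200.25
3: (95−1)·1.6² = 94·2.56 = 240.64
4: (27−1)·1.7² = 26·2.89 = 75.14
Numerator = 585.15; denominator = Σ(nₕ−1) = 257.
s²ₚ = 585.15/257 = 2.276848... → 2.2768.

2.2768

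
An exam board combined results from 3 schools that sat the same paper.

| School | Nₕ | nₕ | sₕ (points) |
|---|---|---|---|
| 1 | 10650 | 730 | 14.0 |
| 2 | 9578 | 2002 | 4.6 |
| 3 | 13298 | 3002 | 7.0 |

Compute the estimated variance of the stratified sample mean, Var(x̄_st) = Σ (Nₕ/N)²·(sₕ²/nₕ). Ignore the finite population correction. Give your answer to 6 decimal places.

0.030524

N = 33526. Term for each stratum: Wₕ²sₕ²/nₕ.
Var(x̄_st) = 0.027093739 + 0.000862656 + 0.002567997 = 0.030524393 → 0.030524.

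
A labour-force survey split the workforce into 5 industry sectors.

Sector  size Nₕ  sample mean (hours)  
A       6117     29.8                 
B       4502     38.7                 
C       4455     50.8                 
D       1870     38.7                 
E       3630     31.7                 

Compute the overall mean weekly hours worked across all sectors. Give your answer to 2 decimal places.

37.44

N = 6117 + 4502 + 4455 + 1870 + 3630 = 20574.
The stratified mean weights each stratum mean by its population share Nₕ/N.
Σ Nₕx̄ₕ = 6117·29.8 + 4502·38.7 + 4455·50.8 + 1870·38.7 + 3630·31.7 = 182286.6 + 174227.4 + 226314 + 72369 + 115071 = 770268.
Divide by N: 770268 / 20574 = 37.4389... → 37.44.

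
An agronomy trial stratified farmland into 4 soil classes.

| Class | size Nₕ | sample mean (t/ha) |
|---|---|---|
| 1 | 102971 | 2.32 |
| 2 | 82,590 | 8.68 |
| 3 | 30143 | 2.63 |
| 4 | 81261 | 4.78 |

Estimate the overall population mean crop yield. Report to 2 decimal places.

N = 296965; weights Wₕ = Nₕ/N = (0.3467, 0.2781, 0.1015, 0.2736).
x̄_st = Σ Wₕ·x̄ₕ = 0.3467·2.32 + 0.2781·8.68 + 0.1015·2.63 + 0.2736·4.78 ≈ 4.7934...
→ 4.79.

4.79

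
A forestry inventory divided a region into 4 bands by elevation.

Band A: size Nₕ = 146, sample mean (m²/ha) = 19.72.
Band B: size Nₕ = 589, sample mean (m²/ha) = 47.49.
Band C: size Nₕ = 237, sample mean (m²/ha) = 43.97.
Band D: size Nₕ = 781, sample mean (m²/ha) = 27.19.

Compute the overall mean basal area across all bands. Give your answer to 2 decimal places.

35.66

x̄_st = (Σ Nₕx̄ₕ) / (Σ Nₕ) = (146·19.72 + 589·47.49 + 237·43.97 + 781·27.19) / 1753
= 62507.01 / 1753 = 35.6572... → 35.66.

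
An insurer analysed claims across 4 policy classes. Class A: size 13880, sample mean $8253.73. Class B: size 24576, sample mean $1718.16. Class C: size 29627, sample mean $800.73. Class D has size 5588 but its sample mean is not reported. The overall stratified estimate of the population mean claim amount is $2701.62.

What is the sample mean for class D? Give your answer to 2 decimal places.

3314.34

Σ Nₕx̄ₕ = N·μ, so 5588·x̄_D = 73671·2701.62 − (13880·8253.73 + 24576·1718.16 + 29627·800.73).
= 199031047.02 − 180510500.27 = 18520546.75.
x̄_D = 18520546.75 / 5588 = 3314.3427... → 3314.34.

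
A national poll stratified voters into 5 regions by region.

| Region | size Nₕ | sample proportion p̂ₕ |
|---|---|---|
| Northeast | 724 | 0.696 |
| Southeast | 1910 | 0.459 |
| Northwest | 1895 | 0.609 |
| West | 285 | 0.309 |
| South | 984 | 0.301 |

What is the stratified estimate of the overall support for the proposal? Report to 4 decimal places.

Wₕ = Nₕ/N with N = 5798: 0.1249, 0.3294, 0.3268, 0.0492, 0.1697.
p̂_st = 0.1249·0.696 + 0.3294·0.459 + 0.3268·0.609 + 0.0492·0.309 + 0.1697·0.301 ≈ 0.503432... → 0.5034.

0.5034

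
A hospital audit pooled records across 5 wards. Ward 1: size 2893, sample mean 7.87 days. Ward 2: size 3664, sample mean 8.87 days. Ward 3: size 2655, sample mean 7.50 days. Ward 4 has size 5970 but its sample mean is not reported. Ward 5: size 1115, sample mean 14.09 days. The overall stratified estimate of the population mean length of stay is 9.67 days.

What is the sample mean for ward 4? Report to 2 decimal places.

Σ Nₕx̄ₕ = N·μ, so 5970·x̄_4 = 16297·9.67 − (2893·7.87 + 3664·8.87 + 2655·7.50 + 1115·14.09).
= 157591.99 − 90890.44 = 66701.55.
x̄_4 = 66701.55 / 5970 = 11.1728... → 11.17.

11.17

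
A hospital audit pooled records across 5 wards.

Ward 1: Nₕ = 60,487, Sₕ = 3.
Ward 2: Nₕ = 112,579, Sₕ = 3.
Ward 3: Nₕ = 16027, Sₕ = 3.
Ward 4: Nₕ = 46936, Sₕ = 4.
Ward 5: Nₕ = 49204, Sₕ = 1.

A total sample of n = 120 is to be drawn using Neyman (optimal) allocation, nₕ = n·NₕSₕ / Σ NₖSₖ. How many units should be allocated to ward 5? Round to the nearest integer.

1: NₕSₕ = 60487·3 = 181461
2: NₕSₕ = 112579·3 = 337737
3: NₕSₕ = 16027·3 = 48081
4: NₕSₕ = 46936·4 = 187744
5: NₕSₕ = 49204·1 = 49204
Σ NₕSₕ = 804227.
n_5 = 120·49204/804227 = 7.342... → 7.

7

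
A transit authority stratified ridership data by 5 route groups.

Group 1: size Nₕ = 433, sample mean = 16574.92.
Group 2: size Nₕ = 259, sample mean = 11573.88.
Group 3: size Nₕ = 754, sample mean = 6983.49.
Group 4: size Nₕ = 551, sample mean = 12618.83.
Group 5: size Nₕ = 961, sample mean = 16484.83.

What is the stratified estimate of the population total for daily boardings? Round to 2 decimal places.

38235023.70

Population total = Σ Nₕ·x̄ₕ (each stratum's size times its mean).
433·16574.92 + 259·11573.88 + 754·6983.49 + 551·12618.83 + 961·16484.83 = 7176940.36 + 2997634.92 + 5265551.46 + 6952975.33 + 15841921.63 = 38235023.70.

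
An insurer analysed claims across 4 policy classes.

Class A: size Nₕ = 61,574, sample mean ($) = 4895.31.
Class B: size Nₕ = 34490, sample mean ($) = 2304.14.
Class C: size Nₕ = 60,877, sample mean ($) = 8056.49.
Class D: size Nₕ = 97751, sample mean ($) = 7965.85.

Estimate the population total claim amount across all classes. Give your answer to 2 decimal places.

A: 61574·4895.31 = 301423817.94
B: 34490·2304.14 = 79469788.6
C: 60877·8056.49 = 490454941.73
D: 97751·7965.85 = 778669803.35
τ̂ = Σ Nₕx̄ₕ = 1650018351.62.

1650018351.62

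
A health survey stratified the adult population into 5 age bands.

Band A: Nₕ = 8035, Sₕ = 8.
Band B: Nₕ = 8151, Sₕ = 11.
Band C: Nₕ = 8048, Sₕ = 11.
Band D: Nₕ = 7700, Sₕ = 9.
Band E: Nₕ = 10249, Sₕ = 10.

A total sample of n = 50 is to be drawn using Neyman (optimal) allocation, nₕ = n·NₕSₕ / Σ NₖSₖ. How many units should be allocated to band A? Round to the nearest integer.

A: NₕSₕ = 8035·8 = 64280
B: NₕSₕ = 8151·11 = 89661
C: NₕSₕ = 8048·11 = 88528
D: NₕSₕ = 7700·9 = 69300
E: NₕSₕ = 10249·10 = 102490
Σ NₕSₕ = 414259.
n_A = 50·64280/414259 = 7.758... → 8.

8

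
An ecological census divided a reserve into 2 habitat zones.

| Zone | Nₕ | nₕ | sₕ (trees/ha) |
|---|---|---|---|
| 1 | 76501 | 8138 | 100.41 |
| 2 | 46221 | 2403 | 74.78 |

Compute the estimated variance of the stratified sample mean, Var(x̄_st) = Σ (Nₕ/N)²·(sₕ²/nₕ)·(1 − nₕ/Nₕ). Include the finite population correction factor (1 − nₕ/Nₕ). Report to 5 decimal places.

N = 122722; Wₕ = Nₕ/N.
zone 1: (76501/122722)²·100.41²/8138·(1 − 8138/76501) = 0.43020913
zone 2: (46221/122722)²·74.78²/2403·(1 − 2403/46221) = 0.31294224
Sum = 0.74315137 → 0.74315.

0.74315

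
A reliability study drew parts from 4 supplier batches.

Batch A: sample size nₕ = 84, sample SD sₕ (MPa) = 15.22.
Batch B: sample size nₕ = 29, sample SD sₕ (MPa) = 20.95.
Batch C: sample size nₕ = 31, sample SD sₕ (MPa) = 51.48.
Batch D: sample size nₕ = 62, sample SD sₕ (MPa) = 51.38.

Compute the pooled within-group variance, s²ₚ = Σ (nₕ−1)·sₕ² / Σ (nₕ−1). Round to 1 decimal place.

1346.8

A: (84−1)·15.22² = 83·231.6484 = 19226.8172
B: (29−1)·20.95² = 28·438.9025 = 12289.27
C: (31−1)·51.48² = 30·2650.1904 = 79505.712
D: (62−1)·51.38² = 61·2639.9044 = 161034.1684
Numerator = 272055.9676; denominator = Σ(nₕ−1) = 202.
s²ₚ = 272055.9676/202 = 1346.812... → 1346.8.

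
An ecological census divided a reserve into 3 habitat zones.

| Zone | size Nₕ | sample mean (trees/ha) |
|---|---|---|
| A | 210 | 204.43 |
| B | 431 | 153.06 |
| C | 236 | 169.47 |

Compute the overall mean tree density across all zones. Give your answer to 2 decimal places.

169.78

N = 877; weights Wₕ = Nₕ/N = (0.2395, 0.4914, 0.2691).
x̄_st = Σ Wₕ·x̄ₕ = 0.2395·204.43 + 0.4914·153.06 + 0.2691·169.47 ≈ 169.7766...
→ 169.78.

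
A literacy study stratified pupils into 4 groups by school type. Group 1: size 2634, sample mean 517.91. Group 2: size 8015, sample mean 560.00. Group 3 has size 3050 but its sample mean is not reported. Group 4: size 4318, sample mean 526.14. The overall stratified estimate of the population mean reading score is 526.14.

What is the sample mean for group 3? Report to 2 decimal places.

N = 2634 + 8015 + 3050 + 4318 = 18017.
Overall total = μ·N = 526.14·18017 = 9479464.38.
Subtract the known strata: 2634·517.91 + 8015·560.00 + 4318·526.14 = 8124447.46.
Remaining total for group 3: 9479464.38 − 8124447.46 = 1355016.92.
Divide by its size: 1355016.92 / 3050 = 444.2678... → 444.27.

444.27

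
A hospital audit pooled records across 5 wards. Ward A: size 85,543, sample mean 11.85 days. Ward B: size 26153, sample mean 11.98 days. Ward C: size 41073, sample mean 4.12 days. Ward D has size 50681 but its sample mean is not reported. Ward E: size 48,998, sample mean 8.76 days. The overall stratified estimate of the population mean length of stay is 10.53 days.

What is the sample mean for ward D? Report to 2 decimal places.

Σ Nₕx̄ₕ = N·μ, so 50681·x̄_D = 252448·10.53 − (85543·11.85 + 26153·11.98 + 41073·4.12 + 48998·8.76).
= 2658277.44 − 1925440.73 = 732836.71.
x̄_D = 732836.71 / 50681 = 14.4598... → 14.46.

14.46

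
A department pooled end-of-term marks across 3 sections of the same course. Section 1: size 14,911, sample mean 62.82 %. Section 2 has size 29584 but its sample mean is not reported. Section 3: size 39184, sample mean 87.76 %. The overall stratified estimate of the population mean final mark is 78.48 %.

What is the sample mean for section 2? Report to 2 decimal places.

Σ Nₕx̄ₕ = N·μ, so 29584·x̄_2 = 83679·78.48 − (14911·62.82 + 39184·87.76).
= 6567127.92 − 4375496.86 = 2191631.06.
x̄_2 = 2191631.06 / 29584 = 74.0816... → 74.08.

74.08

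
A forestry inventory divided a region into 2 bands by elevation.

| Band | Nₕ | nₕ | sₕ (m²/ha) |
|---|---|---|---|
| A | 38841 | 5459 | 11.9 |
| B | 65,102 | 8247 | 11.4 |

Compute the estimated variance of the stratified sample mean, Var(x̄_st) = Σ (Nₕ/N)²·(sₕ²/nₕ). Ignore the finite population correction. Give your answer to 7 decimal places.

N = 103943; Wₕ = Nₕ/N.
band A: (38841/103943)²·11.9²/5459 = 0.0036221893
band B: (65102/103943)²·11.4²/8247 = 0.0061817562
Sum = 0.0098039455 → 0.0098039.

0.0098039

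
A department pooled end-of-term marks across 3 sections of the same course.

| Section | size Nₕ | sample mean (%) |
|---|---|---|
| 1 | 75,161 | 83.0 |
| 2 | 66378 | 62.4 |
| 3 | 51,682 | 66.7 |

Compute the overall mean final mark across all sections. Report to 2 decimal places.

71.56

N = 193221; weights Wₕ = Nₕ/N = (0.3890, 0.3435, 0.2675).
x̄_st = Σ Wₕ·x̄ₕ = 0.3890·83.0 + 0.3435·62.4 + 0.2675·66.7 ≈ 71.5633...
→ 71.56.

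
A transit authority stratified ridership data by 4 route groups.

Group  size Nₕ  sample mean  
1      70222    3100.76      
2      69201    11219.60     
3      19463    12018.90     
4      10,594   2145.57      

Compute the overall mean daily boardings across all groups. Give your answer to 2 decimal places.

x̄_st = (Σ Nₕx̄ₕ) / (Σ Nₕ) = (70222·3100.76 + 69201·11219.60 + 19463·12018.90 + 10594·2145.57) / 169480
= 1250803127.6 / 169480 = 7380.2403... → 7380.24.

7380.24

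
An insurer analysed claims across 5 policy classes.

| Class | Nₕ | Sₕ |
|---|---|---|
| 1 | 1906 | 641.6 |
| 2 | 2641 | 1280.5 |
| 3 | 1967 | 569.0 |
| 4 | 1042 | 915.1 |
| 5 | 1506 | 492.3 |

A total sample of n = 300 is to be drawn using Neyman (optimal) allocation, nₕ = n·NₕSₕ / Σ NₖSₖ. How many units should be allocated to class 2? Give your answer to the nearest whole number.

Σ NₕSₕ = 1906·641.6 + 2641·1280.5 + 1967·569.0 + 1042·915.1 + 1506·492.3 = 7418851.1.
Share for 2: 3381800.5/7418851.1 = 0.45584.
n_2 = 300 × 0.45584 = 136.752... → 137.

137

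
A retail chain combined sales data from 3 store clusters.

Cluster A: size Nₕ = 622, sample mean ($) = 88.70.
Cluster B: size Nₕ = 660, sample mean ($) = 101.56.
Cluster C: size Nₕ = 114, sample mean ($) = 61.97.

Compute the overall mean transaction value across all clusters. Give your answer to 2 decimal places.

92.60

N = 1396; weights Wₕ = Nₕ/N = (0.4456, 0.4728, 0.0817).
x̄_st = Σ Wₕ·x̄ₕ = 0.4456·88.70 + 0.4728·101.56 + 0.0817·61.97 ≈ 92.5971...
→ 92.60.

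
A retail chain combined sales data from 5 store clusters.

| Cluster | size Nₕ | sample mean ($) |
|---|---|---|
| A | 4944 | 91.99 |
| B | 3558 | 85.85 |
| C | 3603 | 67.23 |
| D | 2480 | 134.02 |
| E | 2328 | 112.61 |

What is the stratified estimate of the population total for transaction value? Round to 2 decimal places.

A: 4944·91.99 = 454798.56
B: 3558·85.85 = 305454.3
C: 3603·67.23 = 242229.69
D: 2480·134.02 = 332369.6
E: 2328·112.61 = 262156.08
τ̂ = Σ Nₕx̄ₕ = 1597008.23.

1597008.23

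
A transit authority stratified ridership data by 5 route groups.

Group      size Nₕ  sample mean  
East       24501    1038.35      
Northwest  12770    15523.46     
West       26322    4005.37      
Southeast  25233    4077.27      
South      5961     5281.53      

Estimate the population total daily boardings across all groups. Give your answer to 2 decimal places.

463469500.93

East: 24501·1038.35 = 25440613.35
Northwest: 12770·15523.46 = 198234584.2
West: 26322·4005.37 = 105429349.14
Southeast: 25233·4077.27 = 102881753.91
South: 5961·5281.53 = 31483200.33
τ̂ = Σ Nₕx̄ₕ = 463469500.93.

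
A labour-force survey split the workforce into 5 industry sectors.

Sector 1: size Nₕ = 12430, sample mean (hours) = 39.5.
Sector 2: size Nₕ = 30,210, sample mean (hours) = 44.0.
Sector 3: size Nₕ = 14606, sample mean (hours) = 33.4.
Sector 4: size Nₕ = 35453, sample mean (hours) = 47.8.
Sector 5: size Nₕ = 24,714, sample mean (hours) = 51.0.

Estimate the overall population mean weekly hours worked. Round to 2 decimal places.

44.83

N = 12430 + 30210 + 14606 + 35453 + 24714 = 117413.
Overall mean = Σ (Nₕ/N)·x̄ₕ — weight by population share, not a simple average.
Σ Nₕx̄ₕ = 12430·39.5 + 30210·44.0 + 14606·33.4 + 35453·47.8 + 24714·51.0 = 490985 + 1329240 + 487840.4 + 1694653.4 + 1260414 = 5263132.8.
Divide by N: 5263132.8 / 117413 = 44.8258... → 44.83.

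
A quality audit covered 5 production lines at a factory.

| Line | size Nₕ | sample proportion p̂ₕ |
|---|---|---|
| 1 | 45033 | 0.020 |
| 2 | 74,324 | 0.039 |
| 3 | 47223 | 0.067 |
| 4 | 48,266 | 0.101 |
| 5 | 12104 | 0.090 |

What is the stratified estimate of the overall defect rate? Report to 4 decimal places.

0.0570

Wₕ = Nₕ/N with N = 226950: 0.1984, 0.3275, 0.2081, 0.2127, 0.0533.
p̂_st = 0.1984·0.020 + 0.3275·0.039 + 0.2081·0.067 + 0.2127·0.101 + 0.0533·0.090 ≈ 0.056962... → 0.0570.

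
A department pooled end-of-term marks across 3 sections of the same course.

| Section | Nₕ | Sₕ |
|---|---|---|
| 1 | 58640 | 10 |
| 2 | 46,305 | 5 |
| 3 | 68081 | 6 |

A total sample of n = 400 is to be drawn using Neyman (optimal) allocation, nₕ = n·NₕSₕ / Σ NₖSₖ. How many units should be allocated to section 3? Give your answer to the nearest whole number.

133

Σ NₕSₕ = 58640·10 + 46305·5 + 68081·6 = 1226411.
Share for 3: 408486/1226411 = 0.33307.
n_3 = 400 × 0.33307 = 133.230... → 133.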